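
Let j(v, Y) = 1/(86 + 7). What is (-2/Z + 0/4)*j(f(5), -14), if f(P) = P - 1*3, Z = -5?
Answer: 2/465 ≈ 0.0043011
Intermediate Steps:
f(P) = -3 + P (f(P) = P - 3 = -3 + P)
j(v, Y) = 1/93
(-2/Z + 0/4)*j(f(5), -14) = (-2/(-5) + 0/4)*(1/93) = (-2*(-⅕) + 0*(¼))*(1/93) = (⅖ + 0)*(1/93) = (⅖)*(1/93) = 2/465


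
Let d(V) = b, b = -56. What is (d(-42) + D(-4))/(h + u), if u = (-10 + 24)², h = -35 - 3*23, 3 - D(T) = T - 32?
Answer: -17/92 ≈ -0.18478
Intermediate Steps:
D(T) = 35 - T (D(T) = 3 - (T - 32) = 3 - (-32 + T) = 3 + (32 - T) = 35 - T)
d(V) = -56
h = -104 (h = -35 - 69 = -104)
u = 196 (u = 14² = 196)
(d(-42) + D(-4))/(h + u) = (-56 + (35 - 1*(-4)))/(-104 + 196) = (-56 + (35 + 4))/92 = (-56 + 39)*(1/92) = -17*1/92 = -17/92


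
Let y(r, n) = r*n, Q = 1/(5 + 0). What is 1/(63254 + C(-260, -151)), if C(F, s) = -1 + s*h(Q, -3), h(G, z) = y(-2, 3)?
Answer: 1/64159 ≈ 1.5586e-5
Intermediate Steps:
Q = 1/5 ≈ 0.20000
y(r, n) = n*r
h(G, z) = -6 (h(G, z) = 3*(-2) = -6)
C(F, s) = -1 - 6*s (C(F, s) = -1 + s*(-6) = -1 - 6*s)
1/(63254 + C(-260, -151)) = 1/(63254 + (-1 - 6*(-151))) = 1/(63254 + (-1 + 906)) = 1/(63254 + 905) = 1/64159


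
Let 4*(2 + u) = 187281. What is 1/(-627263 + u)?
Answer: -4/2321779 ≈ -1.7228e-6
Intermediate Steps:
u = 187273/4 (u = -2 + (¼)*187281 = -2 + 187281/4 = 187273/4 ≈ 46818.)
1/(-627263 + u) = 1/(-627263 + 187273/4) = 1/(-2321779/4) = -4/2321779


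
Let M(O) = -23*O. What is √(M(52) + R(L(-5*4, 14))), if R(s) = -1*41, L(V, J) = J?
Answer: I*√1237 ≈ 35.171*I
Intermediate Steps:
R(s) = -41
√(M(52) + R(L(-5*4, 14))) = √(-23*52 - 41) = √(-1196 - 41) = √(-1237) = I*√1237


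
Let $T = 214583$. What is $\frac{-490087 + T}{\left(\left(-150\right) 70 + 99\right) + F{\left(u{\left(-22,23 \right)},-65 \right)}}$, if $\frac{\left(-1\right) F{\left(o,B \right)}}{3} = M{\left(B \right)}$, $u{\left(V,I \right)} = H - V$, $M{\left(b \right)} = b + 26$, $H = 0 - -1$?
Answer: $\frac{68876}{2571} \approx 26.79$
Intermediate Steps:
$H = 1$ ($H = 0 + 1 = 1$)
$M{\left(b \right)} = 26 + b$
$u{\left(V,I \right)} = 1 - V$
$F{\left(o,B \right)} = -78 - 3 B$ ($F{\left(o,B \right)} = - 3 \left(26 + B\right) = -78 - 3 B$)
$\frac{-490087 + T}{\left(\left(-150\right) 70 + 99\right) + F{\left(u{\left(-22,23 \right)},-65 \right)}} = \frac{-490087 + 214583}{\left(\left(-150\right) 70 + 99\right) - -117} = - \frac{275504}{\left(-10500 + 99\right) + \left(-78 + 195\right)} = - \frac{275504}{-10401 + 117} = - \frac{275504}{-10284} = \left(-275504\right) \left(- \frac{1}{10284}\right) = \frac{68876}{2571}$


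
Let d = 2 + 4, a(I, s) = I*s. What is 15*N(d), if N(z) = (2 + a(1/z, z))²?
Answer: 135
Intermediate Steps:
d = 6
N(z) = 9 (N(z) = (2 + z/z)² = (2 + 1)² = 3² = 9)
15*N(d) = 15*9 = 135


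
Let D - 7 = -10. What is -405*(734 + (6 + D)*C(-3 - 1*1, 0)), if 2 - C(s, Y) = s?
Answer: -304560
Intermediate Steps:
C(s, Y) = 2 - s
D = -3 (D = 7 - 10 = -3)
-405*(734 + (6 + D)*C(-3 - 1*1, 0)) = -405*(734 + (6 - 3)*(2 - (-3 - 1*1))) = -405*(734 + 3*(2 - (-3 - 1))) = -405*(734 + 3*(2 - 1*(-4))) = -405*(734 + 3*(2 + 4)) = -405*(734 + 3*6) = -405*(734 + 18) = -405*752 = -304560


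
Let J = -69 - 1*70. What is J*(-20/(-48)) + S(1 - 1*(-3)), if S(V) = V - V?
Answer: -695/12 ≈ -57.917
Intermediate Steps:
S(V) = 0
J = -139 (J = -69 - 70 = -139)
J*(-20/(-48)) + S(1 - 1*(-3)) = -(-2780)/(-48) + 0 = -(-2780)*(-1)/48 + 0 = -139*5/12 + 0 = -695/12 + 0 = -695/12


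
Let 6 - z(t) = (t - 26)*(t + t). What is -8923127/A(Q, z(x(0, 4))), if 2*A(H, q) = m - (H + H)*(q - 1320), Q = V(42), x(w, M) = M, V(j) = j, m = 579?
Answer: -17846254/96171 ≈ -185.57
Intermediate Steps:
Q = 42
z(t) = 6 - 2*t*(-26 + t) (z(t) = 6 - (t - 26)*(t + t) = 6 - (-26 + t)*2*t = 6 - 2*t*(-26 + t))
A(H, q) = 579/2 - H*(-1320 + q) (A(H, q) = (579 - (H + H)*(q - 1320))/2 = (579 - 2*H*(-1320 + q))/2 = 579/2 - H*(-1320 + q))
-8923127/A(Q, z(x(0, 4))) = -8923127/(579/2 + 1320*42 - 1*42*(6 - 2*4**2 + 52*4)) = -8923127/(579/2 + 55440 - 1*42*(6 - 2*16 + 208)) = -8923127/(579/2 + 55440 - 1*42*(6 - 32 + 208)) = -8923127/(579/2 + 55440 - 1*42*182) = -8923127/(579/2 + 55440 - 7644) = -8923127/96171/2 = -8923127*2/96171 = -17846254/96171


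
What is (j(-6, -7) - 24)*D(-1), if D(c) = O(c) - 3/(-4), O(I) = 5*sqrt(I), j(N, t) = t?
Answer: -93/4 - 155*I ≈ -23.25 - 155.0*I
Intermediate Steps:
D(c) = 3/4 + 5*sqrt(c) (D(c) = 5*sqrt(c) - 3/(-4) = 5*sqrt(c) - 3*(-1)/4 = 5*sqrt(c) - 1*(-3/4) = 5*sqrt(c) + 3/4 = 3/4 + 5*sqrt(c))
(j(-6, -7) - 24)*D(-1) = (-7 - 24)*(3/4 + 5*sqrt(-1)) = -31*(3/4 + 5*I) = -93/4 - 155*I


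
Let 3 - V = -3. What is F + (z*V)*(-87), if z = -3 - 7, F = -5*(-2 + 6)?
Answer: 5200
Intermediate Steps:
V = 6 (V = 3 - 1*(-3) = 3 + 3 = 6)
F = -20 (F = -5*4 = -20)
z = -10
F + (z*V)*(-87) = -20 - 10*6*(-87) = -20 - 60*(-87) = -20 + 5220 = 5200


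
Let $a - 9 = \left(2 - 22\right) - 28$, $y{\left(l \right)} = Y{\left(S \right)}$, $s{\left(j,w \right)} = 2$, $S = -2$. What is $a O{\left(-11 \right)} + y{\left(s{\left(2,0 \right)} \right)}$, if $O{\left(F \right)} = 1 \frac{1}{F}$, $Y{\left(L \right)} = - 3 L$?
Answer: $\frac{105}{11} \approx 9.5455$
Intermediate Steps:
$O{\left(F \right)} = \frac{1}{F}$
$y{\left(l \right)} = 6$ ($y{\left(l \right)} = \left(-3\right) \left(-2\right) = 6$)
$a = -39$ ($a = 9 + \left(\left(2 - 22\right) - 28\right) = 9 - 48 = -39$)
$a O{\left(-11 \right)} + y{\left(s{\left(2,0 \right)} \right)} = - \frac{39}{-11} + 6 = \left(-39\right) \left(- \frac{1}{11}\right) + 6 = \frac{39}{11} + 6 = \frac{105}{11}$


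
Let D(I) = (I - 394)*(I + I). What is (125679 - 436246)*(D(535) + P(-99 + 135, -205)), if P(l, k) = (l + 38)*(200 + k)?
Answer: -46740333500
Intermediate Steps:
D(I) = 2*I*(-394 + I) (D(I) = (-394 + I)*(2*I) = 2*I*(-394 + I))
P(l, k) = (38 + l)*(200 + k)
(125679 - 436246)*(D(535) + P(-99 + 135, -205)) = (125679 - 436246)*(2*535*(-394 + 535) + (7600 + 38*(-205) + 200*(-99 + 135) - 205*(-99 + 135))) = -310567*(2*535*141 + (7600 - 7790 + 200*36 - 205*36)) = -310567*(150870 + (7600 - 7790 + 7200 - 7380)) = -310567*(150870 - 370) = -310567*150500 = -46740333500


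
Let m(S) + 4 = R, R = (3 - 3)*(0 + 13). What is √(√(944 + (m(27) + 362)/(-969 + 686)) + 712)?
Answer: √(57023368 + 283*√75502702)/283 ≈ 27.253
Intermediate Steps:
R = 0 (R = 0*13 = 0)
m(S) = -4 (m(S) = -4 + 0 = -4)
√(√(944 + (m(27) + 362)/(-969 + 686)) + 712) = √(√(944 + (-4 + 362)/(-969 + 686)) + 712) = √(√(944 + 358/(-283)) + 712) = √(√(944 + 358*(-1/283)) + 712) = √(√(944 - 358/283) + 712) = √(√(266794/283) + 712) = √(√75502702/283 + 712) = √(712 + √75502702/283)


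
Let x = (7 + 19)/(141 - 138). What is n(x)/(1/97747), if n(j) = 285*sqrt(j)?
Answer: 9285965*sqrt(78) ≈ 8.2011e+7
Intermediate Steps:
x = 26/3 ≈ 8.6667
n(x)/(1/97747) = (285*sqrt(26/3))/(1/97747) = (285*(sqrt(78)/3))/(1/97747) = (95*sqrt(78))*97747 = 9285965*sqrt(78)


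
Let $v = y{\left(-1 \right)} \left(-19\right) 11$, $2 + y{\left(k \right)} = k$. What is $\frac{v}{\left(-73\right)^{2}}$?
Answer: $\frac{627}{5329} \approx 0.11766$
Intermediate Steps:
$y{\left(k \right)} = -2 + k$
$v = 627$ ($v = \left(-2 - 1\right) \left(-19\right) 11 = \left(-3\right) \left(-19\right) 11 = 57 \cdot 11 = 627$)
$\frac{v}{\left(-73\right)^{2}} = \frac{627}{\left(-73\right)^{2}} = \frac{627}{5329}$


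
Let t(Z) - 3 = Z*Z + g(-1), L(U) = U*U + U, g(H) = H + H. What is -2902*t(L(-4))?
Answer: -420790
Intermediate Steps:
g(H) = 2*H
L(U) = U + U² (L(U) = U² + U = U + U²)
t(Z) = 1 + Z² (t(Z) = 3 + (Z*Z + 2*(-1)) = 3 + (Z² - 2) = 3 + (-2 + Z²) = 1 + Z²)
-2902*t(L(-4)) = -2902*(1 + (-4*(1 - 4))²) = -2902*(1 + (-4*(-3))²) = -2902*(1 + 12²) = -2902*(1 + 144) = -2902*145 = -420790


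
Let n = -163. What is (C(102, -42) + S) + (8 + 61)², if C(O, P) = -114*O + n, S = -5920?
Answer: -12950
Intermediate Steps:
C(O, P) = -163 - 114*O (C(O, P) = -114*O - 163 = -163 - 114*O)
(C(102, -42) + S) + (8 + 61)² = ((-163 - 114*102) - 5920) + (8 + 61)² = ((-163 - 11628) - 5920) + 69² = (-11791 - 5920) + 4761 = -17711 + 4761 = -12950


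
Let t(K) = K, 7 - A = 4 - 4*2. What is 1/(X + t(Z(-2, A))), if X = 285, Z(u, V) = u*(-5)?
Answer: 1/295 ≈ 0.0033898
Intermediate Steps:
A = 11 (A = 7 - (4 - 4*2) = 7 - (4 - 8) = 7 - 1*(-4) = 7 + 4 = 11)
Z(u, V) = -5*u
1/(X + t(Z(-2, A))) = 1/(285 - 5*(-2)) = 1/(285 + 10) = 1/295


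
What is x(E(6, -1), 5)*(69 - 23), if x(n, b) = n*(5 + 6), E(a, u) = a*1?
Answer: 3036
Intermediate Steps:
E(a, u) = a
x(n, b) = 11*n (x(n, b) = n*11 = 11*n)
x(E(6, -1), 5)*(69 - 23) = (11*6)*(69 - 23) = 66*46 = 3036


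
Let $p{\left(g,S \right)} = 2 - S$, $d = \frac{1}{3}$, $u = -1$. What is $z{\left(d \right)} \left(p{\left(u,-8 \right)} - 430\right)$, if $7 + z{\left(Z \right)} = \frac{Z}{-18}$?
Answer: $\frac{26530}{9} \approx 2947.8$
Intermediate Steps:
$d = \frac{1}{3} \approx 0.33333$
$z{\left(Z \right)} = -7 - \frac{Z}{18}$ ($z{\left(Z \right)} = -7 + \frac{Z}{-18} = -7 + Z \left(- \frac{1}{18}\right) = -7 - \frac{Z}{18}$)
$z{\left(d \right)} \left(p{\left(u,-8 \right)} - 430\right) = \left(-7 - \frac{1}{54}\right) \left(\left(2 - -8\right) - 430\right) = \left(-7 - \frac{1}{54}\right) \left(\left(2 + 8\right) - 430\right) = - \frac{379 \left(10 - 430\right)}{54} = \left(- \frac{379}{54}\right) \left(-420\right) = \frac{26530}{9}$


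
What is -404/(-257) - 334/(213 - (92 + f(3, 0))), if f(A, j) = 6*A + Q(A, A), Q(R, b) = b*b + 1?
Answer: -48266/23901 ≈ -2.0194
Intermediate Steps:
Q(R, b) = 1 + b² (Q(R, b) = b² + 1 = 1 + b²)
f(A, j) = 1 + A² + 6*A (f(A, j) = 6*A + (1 + A²) = 1 + A² + 6*A)
-404/(-257) - 334/(213 - (92 + f(3, 0))) = -404/(-257) - 334/(213 - (92 + (1 + 3² + 6*3))) = -404*(-1/257) - 334/(213 - (92 + (1 + 9 + 18))) = 404/257 - 334/(213 - (92 + 28)) = 404/257 - 334/(213 - 1*120) = 404/257 - 334/(213 - 120) = 404/257 - 334/93 = -48266/23901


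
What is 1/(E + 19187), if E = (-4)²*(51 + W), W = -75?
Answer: 1/18803 ≈ 5.3183e-5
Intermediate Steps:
E = -384 (E = (-4)²*(51 - 75) = 16*(-24) = -384)
1/(E + 19187) = 1/(-384 + 19187) = 1/18803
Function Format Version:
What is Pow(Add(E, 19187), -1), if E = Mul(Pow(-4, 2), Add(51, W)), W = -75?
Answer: Rational(1, 18803) ≈ 5.3183e-5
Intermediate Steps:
E = -384 (E = Mul(Pow(-4, 2), Add(51, -75)) = Mul(16, -24) = -384)
Pow(Add(E, 19187), -1) = Pow(Add(-384, 19187), -1) = Pow(18803, -1) = Rational(1, 18803)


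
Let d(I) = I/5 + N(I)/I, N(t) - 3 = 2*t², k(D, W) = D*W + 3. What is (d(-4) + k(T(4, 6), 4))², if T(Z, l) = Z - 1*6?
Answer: 84681/400 ≈ 211.70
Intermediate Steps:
T(Z, l) = -6 + Z (T(Z, l) = Z - 6 = -6 + Z)
k(D, W) = 3 + D*W
N(t) = 3 + 2*t²
d(I) = I/5 + (3 + 2*I²)/I
(d(-4) + k(T(4, 6), 4))² = ((3/(-4) + (11/5)*(-4)) + (3 + (-6 + 4)*4))² = ((3*(-¼) - 44/5) + (3 - 2*4))² = ((-¾ - 44/5) + (3 - 8))² = (-191/20 - 5)² = (-291/20)² = 84681/400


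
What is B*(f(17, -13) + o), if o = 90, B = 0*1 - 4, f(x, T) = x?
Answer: -428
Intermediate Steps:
B = -4 (B = 0 - 4 = -4)
B*(f(17, -13) + o) = -4*(17 + 90) = -4*107 = -428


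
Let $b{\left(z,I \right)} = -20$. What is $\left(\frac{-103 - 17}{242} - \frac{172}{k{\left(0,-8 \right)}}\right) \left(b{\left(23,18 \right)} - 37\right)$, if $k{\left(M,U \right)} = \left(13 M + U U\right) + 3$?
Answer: $\frac{1415424}{8107} \approx 174.59$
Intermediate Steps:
$k{\left(M,U \right)} = 3 + U^{2} + 13 M$ ($k{\left(M,U \right)} = \left(13 M + U^{2}\right) + 3 = \left(U^{2} + 13 M\right) + 3 = 3 + U^{2} + 13 M$)
$\left(\frac{-103 - 17}{242} - \frac{172}{k{\left(0,-8 \right)}}\right) \left(b{\left(23,18 \right)} - 37\right) = \left(\frac{-103 - 17}{242} - \frac{172}{3 + \left(-8\right)^{2} + 13 \cdot 0}\right) \left(-20 - 37\right) = \left(\left(-103 + \left(-20 + 3\right)\right) \frac{1}{242} - \frac{172}{3 + 64 + 0}\right) \left(-57\right) = \left(\left(-103 - 17\right) \frac{1}{242} - \frac{172}{67}\right) \left(-57\right) = \left(\left(-120\right) \frac{1}{242} - \frac{172}{67}\right) \left(-57\right) = \left(- \frac{60}{121} - \frac{172}{67}\right) \left(-57\right) = \left(- \frac{24832}{8107}\right) \left(-57\right) = \frac{1415424}{8107}$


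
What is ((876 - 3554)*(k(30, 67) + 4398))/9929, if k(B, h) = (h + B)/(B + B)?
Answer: -353465203/297870 ≈ -1186.6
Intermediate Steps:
k(B, h) = (B + h)/(2*B) (k(B, h) = (B + h)/((2*B)) = (B + h)*(1/(2*B)) = (B + h)/(2*B))
((876 - 3554)*(k(30, 67) + 4398))/9929 = ((876 - 3554)*((½)*(30 + 67)/30 + 4398))/9929 = -2678*((½)*(1/30)*97 + 4398)*(1/9929) = -2678*(97/60 + 4398)*(1/9929) = -2678*263977/60*(1/9929) = -353465203/30*1/9929 = -353465203/297870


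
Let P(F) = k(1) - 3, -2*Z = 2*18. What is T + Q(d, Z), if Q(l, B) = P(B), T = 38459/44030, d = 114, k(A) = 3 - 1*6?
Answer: -225721/44030 ≈ -5.1265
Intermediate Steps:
k(A) = -3 (k(A) = 3 - 6 = -3)
T = 38459/44030 (T = 38459*(1/44030) = 38459/44030 ≈ 0.87347)
Z = -18 ≈ -18.000
P(F) = -6 (P(F) = -3 - 3 = -6)
Q(l, B) = -6
T + Q(d, Z) = 38459/44030 - 6 = -225721/44030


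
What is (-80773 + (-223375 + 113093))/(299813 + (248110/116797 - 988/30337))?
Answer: -676959562381395/1062325996617491 ≈ -0.63724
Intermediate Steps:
(-80773 + (-223375 + 113093))/(299813 + (248110/116797 - 988/30337)) = (-80773 - 110282)/(299813 + (248110*(1/116797) - 988*1/30337)) = -191055/(299813 + (248110/116797 - 988/30337)) = -191055/(299813 + 7411517634/3543270589) = -191055/1062325996617491/3543270589 = -191055*3543270589/1062325996617491 = -676959562381395/1062325996617491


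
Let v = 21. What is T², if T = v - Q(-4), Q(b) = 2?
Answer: 361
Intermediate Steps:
T = 19 (T = 21 - 1*2 = 21 - 2 = 19)
T² = 19² = 361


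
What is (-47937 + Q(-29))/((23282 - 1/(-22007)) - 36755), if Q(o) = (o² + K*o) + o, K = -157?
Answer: 468441002/148250155 ≈ 3.1598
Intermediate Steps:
Q(o) = o² - 156*o (Q(o) = (o² - 157*o) + o = o² - 156*o)
(-47937 + Q(-29))/((23282 - 1/(-22007)) - 36755) = (-47937 - 29*(-156 - 29))/((23282 - 1/(-22007)) - 36755) = (-47937 - 29*(-185))/((23282 - 1*(-1/22007)) - 36755) = (-47937 + 5365)/((23282 + 1/22007) - 36755) = -42572/(512366975/22007 - 36755) = -42572/(-296500310/22007) = -42572*(-22007/296500310) = 468441002/148250155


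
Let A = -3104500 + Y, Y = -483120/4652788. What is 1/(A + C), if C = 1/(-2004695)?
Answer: -47588881835/147739688598149853 ≈ -3.2211e-7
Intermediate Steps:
Y = -120780/1163197 (Y = -483120*1/4652788 = -120780/1163197 ≈ -0.10383)
C = -1/2004695 ≈ -4.9883e-7
A = -3611145207280/1163197 (A = -3104500 - 120780/1163197 = -3611145207280/1163197 ≈ -3.1045e+6)
1/(A + C) = 1/(-3611145207280/1163197 - 1/2004695) = 1/(-147739688598149853/47588881835) = -47588881835/147739688598149853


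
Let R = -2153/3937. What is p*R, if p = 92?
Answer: -198076/3937 ≈ -50.311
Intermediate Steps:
R = -2153/3937 (R = -2153*1/3937 = -2153/3937 ≈ -0.54686)
p*R = 92*(-2153/3937) = -198076/3937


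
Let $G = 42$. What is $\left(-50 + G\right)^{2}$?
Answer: $64$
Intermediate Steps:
$\left(-50 + G\right)^{2} = \left(-50 + 42\right)^{2} = \left(-8\right)^{2} = 64$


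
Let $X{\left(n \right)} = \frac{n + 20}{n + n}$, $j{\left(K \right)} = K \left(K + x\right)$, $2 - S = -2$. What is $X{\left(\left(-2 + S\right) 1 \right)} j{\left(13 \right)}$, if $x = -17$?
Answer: $-286$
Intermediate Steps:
$S = 4$ ($S = 2 - -2 = 2 + 2 = 4$)
$j{\left(K \right)} = K \left(-17 + K\right)$ ($j{\left(K \right)} = K \left(K - 17\right) = K \left(-17 + K\right)$)
$X{\left(n \right)} = \frac{20 + n}{2 n}$
$X{\left(\left(-2 + S\right) 1 \right)} j{\left(13 \right)} = \frac{20 + \left(-2 + 4\right) 1}{2 \left(-2 + 4\right) 1} \cdot 13 \left(-17 + 13\right) = \frac{20 + 2 \cdot 1}{2 \cdot 2 \cdot 1} \cdot 13 \left(-4\right) = \frac{20 + 2}{2 \cdot 2} \left(-52\right) = \frac{1}{2} \cdot \frac{1}{2} \cdot 22 \left(-52\right) = \frac{11}{2} \left(-52\right) = -286$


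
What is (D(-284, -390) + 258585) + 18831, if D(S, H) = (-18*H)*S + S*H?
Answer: -1605504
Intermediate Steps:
D(S, H) = -17*H*S (D(S, H) = -18*H*S + H*S = -17*H*S)
(D(-284, -390) + 258585) + 18831 = (-17*(-390)*(-284) + 258585) + 18831 = (-1882920 + 258585) + 18831 = -1624335 + 18831 = -1605504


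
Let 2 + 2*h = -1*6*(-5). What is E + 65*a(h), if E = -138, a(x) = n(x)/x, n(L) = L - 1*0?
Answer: -73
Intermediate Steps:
n(L) = L (n(L) = L + 0 = L)
h = 14 (h = -1 + (-1*6*(-5))/2 = -1 + (-6*(-5))/2 = -1 + (½)*30 = -1 + 15 = 14)
a(x) = 1 (a(x) = x/x = 1)
E + 65*a(h) = -138 + 65*1 = -138 + 65 = -73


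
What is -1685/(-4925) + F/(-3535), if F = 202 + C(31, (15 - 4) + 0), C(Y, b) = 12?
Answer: 196101/696395 ≈ 0.28159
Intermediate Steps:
F = 214 (F = 202 + 12 = 214)
-1685/(-4925) + F/(-3535) = -1685/(-4925) + 214/(-3535) = -1685*(-1/4925) + 214*(-1/3535) = 337/985 - 214/3535 = 196101/696395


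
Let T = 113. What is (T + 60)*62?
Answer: 10726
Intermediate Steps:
(T + 60)*62 = (113 + 60)*62 = 173*62 = 10726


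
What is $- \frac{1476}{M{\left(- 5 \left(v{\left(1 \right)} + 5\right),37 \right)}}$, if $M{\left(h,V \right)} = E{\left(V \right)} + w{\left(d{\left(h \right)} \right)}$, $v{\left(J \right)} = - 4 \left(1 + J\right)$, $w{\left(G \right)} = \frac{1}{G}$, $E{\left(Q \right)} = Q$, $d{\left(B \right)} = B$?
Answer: $- \frac{5535}{139} \approx -39.82$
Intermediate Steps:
$v{\left(J \right)} = -4 - 4 J$
$M{\left(h,V \right)} = V + \frac{1}{h}$
$- \frac{1476}{M{\left(- 5 \left(v{\left(1 \right)} + 5\right),37 \right)}} = - \frac{1476}{37 + \frac{1}{\left(-5\right) \left(\left(-4 - 4\right) + 5\right)}} = - \frac{1476}{37 + \frac{1}{\left(-5\right) \left(-8 + 5\right)}} = - \frac{1476}{37 + \frac{1}{\left(-5\right) \left(-3\right)}} = - \frac{1476}{37 + \frac{1}{15}} = - \frac{1476}{\frac{556}{15}} = \left(-1476\right) \frac{15}{556} = - \frac{5535}{139}$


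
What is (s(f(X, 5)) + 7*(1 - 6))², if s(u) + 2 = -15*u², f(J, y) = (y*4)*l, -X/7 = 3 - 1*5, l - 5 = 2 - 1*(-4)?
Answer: 527129725369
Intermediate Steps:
l = 11 (l = 5 + (2 - 1*(-4)) = 5 + (2 + 4) = 5 + 6 = 11)
X = 14 (X = -7*(3 - 1*5) = -7*(3 - 5) = -7*(-2) = 14)
f(J, y) = 44*y (f(J, y) = (y*4)*11 = (4*y)*11 = 44*y)
s(u) = -2 - 15*u²
(s(f(X, 5)) + 7*(1 - 6))² = ((-2 - 15*(44*5)²) + 7*(1 - 6))² = ((-2 - 15*220²) + 7*(-5))² = ((-2 - 15*48400) - 35)² = ((-2 - 726000) - 35)² = (-726002 - 35)² = (-726037)² = 527129725369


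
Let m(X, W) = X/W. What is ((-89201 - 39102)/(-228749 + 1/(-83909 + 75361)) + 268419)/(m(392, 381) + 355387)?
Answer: 66656361010335077/88253153654926689 ≈ 0.75529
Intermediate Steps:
((-89201 - 39102)/(-228749 + 1/(-83909 + 75361)) + 268419)/(m(392, 381) + 355387) = ((-89201 - 39102)/(-228749 + 1/(-83909 + 75361)) + 268419)/(392/381 + 355387) = (-128303/(-228749 + 1/(-8548)) + 268419)/(392*(1/381) + 355387) = (-128303/(-228749 - 1/8548) + 268419)/(392/381 + 355387) = (-128303/(-1955346453/8548) + 268419)/(135402839/381) = (-128303*(-8548/1955346453) + 268419)*(381/135402839) = (1096734044/1955346453 + 268419)*(381/135402839) = (524853236301851/1955346453)*(381/135402839) = 66656361010335077/88253153654926689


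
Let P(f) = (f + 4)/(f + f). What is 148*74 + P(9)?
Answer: 197149/18 ≈ 10953.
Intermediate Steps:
P(f) = (4 + f)/(2*f) (P(f) = (4 + f)/((2*f)) = (4 + f)*(1/(2*f)) = (4 + f)/(2*f))
148*74 + P(9) = 148*74 + (½)*(4 + 9)/9 = 10952 + (½)*(⅑)*13 = 10952 + 13/18 = 197149/18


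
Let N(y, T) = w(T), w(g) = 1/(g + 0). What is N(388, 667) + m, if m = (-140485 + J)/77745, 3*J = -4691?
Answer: -284006147/155567745 ≈ -1.8256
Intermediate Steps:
J = -4691/3 (J = (⅓)*(-4691) = -4691/3 ≈ -1563.7)
w(g) = 1/g
N(y, T) = 1/T
m = -426146/233235 (m = (-140485 - 4691/3)/77745 = -426146/3*1/77745 = -426146/233235 ≈ -1.8271)
N(388, 667) + m = 1/667 - 426146/233235 = -284006147/155567745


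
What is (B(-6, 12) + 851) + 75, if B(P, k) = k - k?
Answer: 926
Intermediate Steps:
B(P, k) = 0
(B(-6, 12) + 851) + 75 = (0 + 851) + 75 = 851 + 75 = 926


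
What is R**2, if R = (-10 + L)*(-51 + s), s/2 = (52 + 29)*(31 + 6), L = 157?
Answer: 763213651641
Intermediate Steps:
s = 5994 (s = 2*((52 + 29)*(31 + 6)) = 2*(81*37) = 2*2997 = 5994)
R = 873621 (R = (-10 + 157)*(-51 + 5994) = 147*5943 = 873621)
R**2 = 873621**2 = 763213651641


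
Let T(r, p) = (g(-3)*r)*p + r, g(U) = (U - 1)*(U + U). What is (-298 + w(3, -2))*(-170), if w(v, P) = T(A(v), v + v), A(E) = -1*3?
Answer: 124610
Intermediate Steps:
g(U) = 2*U*(-1 + U) (g(U) = (-1 + U)*(2*U) = 2*U*(-1 + U))
A(E) = -3
T(r, p) = r + 24*p*r (T(r, p) = ((2*(-3)*(-1 - 3))*r)*p + r = ((2*(-3)*(-4))*r)*p + r = (24*r)*p + r = 24*p*r + r = r + 24*p*r)
w(v, P) = -3 - 144*v (w(v, P) = -3*(1 + 24*(v + v)) = -3*(1 + 24*(2*v)) = -3*(1 + 48*v) = -3 - 144*v)
(-298 + w(3, -2))*(-170) = (-298 + (-3 - 144*3))*(-170) = (-298 + (-3 - 432))*(-170) = (-298 - 435)*(-170) = -733*(-170) = 124610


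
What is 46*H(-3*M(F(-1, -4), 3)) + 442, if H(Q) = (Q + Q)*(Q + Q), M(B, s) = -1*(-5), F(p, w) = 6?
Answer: 41842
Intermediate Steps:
M(B, s) = 5
H(Q) = 4*Q**2 (H(Q) = (2*Q)*(2*Q) = 4*Q**2)
46*H(-3*M(F(-1, -4), 3)) + 442 = 46*(4*(-3*5)**2) + 442 = 46*(4*(-15)**2) + 442 = 46*(4*225) + 442 = 46*900 + 442 = 41400 + 442 = 41842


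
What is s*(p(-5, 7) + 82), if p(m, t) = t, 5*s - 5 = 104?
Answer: 9701/5 ≈ 1940.2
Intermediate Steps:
s = 109/5 (s = 1 + (⅕)*104 = 1 + 104/5 = 109/5 ≈ 21.800)
s*(p(-5, 7) + 82) = 109*(7 + 82)/5 = (109/5)*89 = 9701/5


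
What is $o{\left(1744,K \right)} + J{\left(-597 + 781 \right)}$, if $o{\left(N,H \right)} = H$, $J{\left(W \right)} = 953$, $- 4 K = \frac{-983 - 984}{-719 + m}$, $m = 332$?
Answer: $\frac{1473277}{1548} \approx 951.73$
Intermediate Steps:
$K = - \frac{1967}{1548}$ ($K = - \frac{\left(-983 - 984\right) \frac{1}{-719 + 332}}{4} = - \frac{\left(-1967\right) \frac{1}{-387}}{4} = - \frac{\left(-1967\right) \left(- \frac{1}{387}\right)}{4} = \left(- \frac{1}{4}\right) \frac{1967}{387} = - \frac{1967}{1548} \approx -1.2707$)
$o{\left(1744,K \right)} + J{\left(-597 + 781 \right)} = - \frac{1967}{1548} + 953 = \frac{1473277}{1548}$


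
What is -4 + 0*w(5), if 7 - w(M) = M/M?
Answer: -4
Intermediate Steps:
w(M) = 6 (w(M) = 7 - M/M = 7 - 1*1 = 7 - 1 = 6)
-4 + 0*w(5) = -4 + 0*6 = -4 + 0 = -4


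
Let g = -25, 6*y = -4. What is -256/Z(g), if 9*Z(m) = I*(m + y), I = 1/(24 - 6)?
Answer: 124416/77 ≈ 1615.8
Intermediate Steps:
I = 1/18 ≈ 0.055556
y = -2/3 (y = (1/6)*(-4) = -2/3 ≈ -0.66667)
Z(m) = -1/243 + m/162 (Z(m) = ((m - 2/3)/18)/9 = ((-2/3 + m)/18)/9 = (-1/27 + m/18)/9 = -1/243 + m/162)
-256/Z(g) = -256/(-1/243 + (1/162)*(-25)) = -256/(-1/243 - 25/162) = -256/(-77/486) = -256*(-486/77) = 124416/77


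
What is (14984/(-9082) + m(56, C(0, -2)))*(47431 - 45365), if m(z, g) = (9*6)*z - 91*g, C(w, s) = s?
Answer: 30062270964/4541 ≈ 6.6202e+6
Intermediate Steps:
m(z, g) = -91*g + 54*z (m(z, g) = 54*z - 91*g = -91*g + 54*z)
(14984/(-9082) + m(56, C(0, -2)))*(47431 - 45365) = (14984/(-9082) + (-91*(-2) + 54*56))*(47431 - 45365) = (14984*(-1/9082) + (182 + 3024))*2066 = (-7492/4541 + 3206)*2066 = (14550954/4541)*2066 = 30062270964/4541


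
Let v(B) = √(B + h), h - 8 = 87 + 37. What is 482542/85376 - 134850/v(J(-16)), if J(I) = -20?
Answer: 241271/42688 - 67425*√7/14 ≈ -12736.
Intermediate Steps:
h = 132 (h = 8 + (87 + 37) = 8 + 124 = 132)
v(B) = √(132 + B) (v(B) = √(B + 132) = √(132 + B))
482542/85376 - 134850/v(J(-16)) = 482542/85376 - 134850/√(132 - 20) = 482542*(1/85376) - 134850*√7/28 = 241271/42688 - 134850*√7/28 = 241271/42688 - 67425*√7/14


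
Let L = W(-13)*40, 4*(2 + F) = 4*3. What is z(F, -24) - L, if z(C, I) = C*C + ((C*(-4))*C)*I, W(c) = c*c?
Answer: -6663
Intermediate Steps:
W(c) = c**2
F = 1 (F = -2 + (4*3)/4 = -2 + (1/4)*12 = -2 + 3 = 1)
L = 6760 (L = (-13)**2*40 = 169*40 = 6760)
z(C, I) = C**2 - 4*I*C**2 (z(C, I) = C**2 + ((-4*C)*C)*I = C**2 + (-4*C**2)*I = C**2 - 4*I*C**2)
z(F, -24) - L = 1**2*(1 - 4*(-24)) - 1*6760 = 1*(1 + 96) - 6760 = 1*97 - 6760 = 97 - 6760 = -6663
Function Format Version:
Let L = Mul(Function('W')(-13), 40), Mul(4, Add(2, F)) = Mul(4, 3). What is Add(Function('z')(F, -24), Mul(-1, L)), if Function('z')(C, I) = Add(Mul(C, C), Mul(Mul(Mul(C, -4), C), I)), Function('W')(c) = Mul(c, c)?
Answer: -6663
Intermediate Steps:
Function('W')(c) = Pow(c, 2)
F = 1 (F = Add(-2, Mul(Rational(1, 4), Mul(4, 3))) = Add(-2, Mul(Rational(1, 4), 12)) = Add(-2, 3) = 1)
L = 6760 (L = Mul(Pow(-13, 2), 40) = Mul(169, 40) = 6760)
Function('z')(C, I) = Add(Pow(C, 2), Mul(-4, I, Pow(C, 2))) (Function('z')(C, I) = Add(Pow(C, 2), Mul(Mul(Mul(-4, C), C), I)) = Add(Pow(C, 2), Mul(Mul(-4, Pow(C, 2)), I)) = Add(Pow(C, 2), Mul(-4, I, Pow(C, 2))))
Add(Function('z')(F, -24), Mul(-1, L)) = Add(Mul(Pow(1, 2), Add(1, Mul(-4, -24))), Mul(-1, 6760)) = Add(Mul(1, Add(1, 96)), -6760) = Add(Mul(1, 97), -6760) = Add(97, -6760) = -6663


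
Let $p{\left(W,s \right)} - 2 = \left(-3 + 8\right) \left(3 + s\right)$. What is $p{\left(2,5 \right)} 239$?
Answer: $10038$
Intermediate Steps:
$p{\left(W,s \right)} = 17 + 5 s$ ($p{\left(W,s \right)} = 2 + \left(-3 + 8\right) \left(3 + s\right) = 2 + 5 \left(3 + s\right) = 2 + \left(15 + 5 s\right) = 17 + 5 s$)
$p{\left(2,5 \right)} 239 = \left(17 + 5 \cdot 5\right) 239 = \left(17 + 25\right) 239 = 42 \cdot 239 = 10038$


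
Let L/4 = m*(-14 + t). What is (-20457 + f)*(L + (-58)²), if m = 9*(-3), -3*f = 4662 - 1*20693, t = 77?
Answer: 155969600/3 ≈ 5.1990e+7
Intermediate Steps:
f = 16031/3 (f = -(4662 - 1*20693)/3 = -(4662 - 20693)/3 = -⅓*(-16031) = 16031/3 ≈ 5343.7)
m = -27
L = -6804 (L = 4*(-27*(-14 + 77)) = 4*(-27*63) = 4*(-1701) = -6804)
(-20457 + f)*(L + (-58)²) = (-20457 + 16031/3)*(-6804 + (-58)²) = -45340*(-6804 + 3364)/3 = -45340/3*(-3440) = 155969600/3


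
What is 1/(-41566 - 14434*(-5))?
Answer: 1/30604 ≈ 3.2675e-5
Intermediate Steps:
1/(-41566 - 14434*(-5)) = 1/(-41566 + 72170) = 1/30604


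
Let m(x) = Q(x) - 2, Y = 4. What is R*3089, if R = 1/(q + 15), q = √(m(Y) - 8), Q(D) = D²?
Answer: 15445/73 - 3089*√6/219 ≈ 177.03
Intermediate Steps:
m(x) = -2 + x² (m(x) = x² - 2 = -2 + x²)
q = √6 (q = √((-2 + 4²) - 8) = √((-2 + 16) - 8) = √(14 - 8) = √6 ≈ 2.4495)
R = 1/(15 + √6) (R = 1/(√6 + 15) = 1/(15 + √6) ≈ 0.057308)
R*3089 = (5/73 - √6/219)*3089 = 15445/73 - 3089*√6/219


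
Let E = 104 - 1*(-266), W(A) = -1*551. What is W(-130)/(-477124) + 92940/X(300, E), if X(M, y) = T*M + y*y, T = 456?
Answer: 2224735663/6529441940 ≈ 0.34072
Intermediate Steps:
W(A) = -551
E = 370 (E = 104 + 266 = 370)
X(M, y) = y² + 456*M (X(M, y) = 456*M + y*y = 456*M + y² = y² + 456*M)
W(-130)/(-477124) + 92940/X(300, E) = -551/(-477124) + 92940/(370² + 456*300) = -551*(-1/477124) + 92940/(136900 + 136800) = 551/477124 + 92940/273700 = 551/477124 + 92940*(1/273700) = 551/477124 + 4647/13685 = 2224735663/6529441940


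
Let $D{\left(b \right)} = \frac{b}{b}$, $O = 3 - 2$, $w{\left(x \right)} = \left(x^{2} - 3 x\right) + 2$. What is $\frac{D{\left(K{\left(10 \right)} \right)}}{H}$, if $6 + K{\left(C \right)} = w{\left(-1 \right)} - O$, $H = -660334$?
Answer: $- \frac{1}{660334} \approx -1.5144 \cdot 10^{-6}$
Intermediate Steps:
$w{\left(x \right)} = 2 + x^{2} - 3 x$
$O = 1$
$K{\left(C \right)} = -1$ ($K{\left(C \right)} = -6 + \left(\left(2 + \left(-1\right)^{2} - -3\right) - 1\right) = -6 + \left(\left(2 + 1 + 3\right) - 1\right) = -6 + \left(6 - 1\right) = -6 + 5 = -1$)
$D{\left(b \right)} = 1$
$\frac{D{\left(K{\left(10 \right)} \right)}}{H} = 1 \frac{1}{-660334} = 1 \left(- \frac{1}{660334}\right) = - \frac{1}{660334}$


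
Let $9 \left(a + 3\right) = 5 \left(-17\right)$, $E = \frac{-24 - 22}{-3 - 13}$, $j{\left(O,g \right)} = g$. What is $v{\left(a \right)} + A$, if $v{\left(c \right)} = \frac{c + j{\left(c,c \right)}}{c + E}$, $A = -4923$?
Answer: $- \frac{3390155}{689} \approx -4920.4$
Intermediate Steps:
$E = \frac{23}{8}$ ($E = - \frac{46}{-16} = \left(-46\right) \left(- \frac{1}{16}\right) = \frac{23}{8} \approx 2.875$)
$a = - \frac{112}{9}$ ($a = -3 + \frac{5 \left(-17\right)}{9} = -3 + \frac{1}{9} \left(-85\right) = -3 - \frac{85}{9} = - \frac{112}{9} \approx -12.444$)
$v{\left(c \right)} = \frac{2 c}{\frac{23}{8} + c}$ ($v{\left(c \right)} = \frac{c + c}{c + \frac{23}{8}} = \frac{2 c}{\frac{23}{8} + c}$)
$v{\left(a \right)} + A = 16 \left(- \frac{112}{9}\right) \frac{1}{23 + 8 \left(- \frac{112}{9}\right)} - 4923 = 16 \left(- \frac{112}{9}\right) \frac{1}{23 - \frac{896}{9}} - 4923 = 16 \left(- \frac{112}{9}\right) \frac{1}{- \frac{689}{9}} - 4923 = 16 \left(- \frac{112}{9}\right) \left(- \frac{9}{689}\right) - 4923 = \frac{1792}{689} - 4923 = - \frac{3390155}{689}$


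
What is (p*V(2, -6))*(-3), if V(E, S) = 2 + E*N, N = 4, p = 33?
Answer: -990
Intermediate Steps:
V(E, S) = 2 + 4*E (V(E, S) = 2 + E*4 = 2 + 4*E)
(p*V(2, -6))*(-3) = (33*(2 + 4*2))*(-3) = (33*(2 + 8))*(-3) = (33*10)*(-3) = 330*(-3) = -990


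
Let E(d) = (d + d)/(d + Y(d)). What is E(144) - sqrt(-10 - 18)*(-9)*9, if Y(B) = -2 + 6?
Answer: 72/37 + 162*I*sqrt(7) ≈ 1.9459 + 428.61*I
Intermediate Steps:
Y(B) = 4
E(d) = 2*d/(4 + d) (E(d) = (d + d)/(d + 4) = (2*d)/(4 + d) = 2*d/(4 + d))
E(144) - sqrt(-10 - 18)*(-9)*9 = 2*144/(4 + 144) - sqrt(-10 - 18)*(-9)*9 = 2*144/148 - sqrt(-28)*(-9)*9 = 2*144*(1/148) - (2*I*sqrt(7))*(-9)*9 = 72/37 - (-18*I*sqrt(7))*9 = 72/37 - (-162)*I*sqrt(7) = 72/37 + 162*I*sqrt(7)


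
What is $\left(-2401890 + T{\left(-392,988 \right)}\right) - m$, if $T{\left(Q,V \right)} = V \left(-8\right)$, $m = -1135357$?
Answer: $-1274437$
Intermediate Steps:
$T{\left(Q,V \right)} = - 8 V$
$\left(-2401890 + T{\left(-392,988 \right)}\right) - m = \left(-2401890 - 7904\right) - -1135357 = \left(-2401890 - 7904\right) + 1135357 = -2409794 + 1135357 = -1274437$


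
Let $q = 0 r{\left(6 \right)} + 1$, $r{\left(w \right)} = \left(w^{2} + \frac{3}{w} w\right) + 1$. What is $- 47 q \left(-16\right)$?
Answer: $752$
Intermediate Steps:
$r{\left(w \right)} = 4 + w^{2}$ ($r{\left(w \right)} = \left(w^{2} + 3\right) + 1 = \left(3 + w^{2}\right) + 1 = 4 + w^{2}$)
$q = 1$ ($q = 0 \left(4 + 6^{2}\right) + 1 = 0 \left(4 + 36\right) + 1 = 0 \cdot 40 + 1 = 0 + 1 = 1$)
$- 47 q \left(-16\right) = \left(-47\right) 1 \left(-16\right) = \left(-47\right) \left(-16\right) = 752$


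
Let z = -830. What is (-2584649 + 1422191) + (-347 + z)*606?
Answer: -1875720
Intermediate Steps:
(-2584649 + 1422191) + (-347 + z)*606 = (-2584649 + 1422191) + (-347 - 830)*606 = -1162458 - 1177*606 = -1162458 - 713262 = -1875720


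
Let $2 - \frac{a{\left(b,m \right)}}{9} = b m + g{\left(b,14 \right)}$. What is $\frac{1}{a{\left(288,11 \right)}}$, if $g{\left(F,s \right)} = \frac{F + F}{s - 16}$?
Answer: $- \frac{1}{25902} \approx -3.8607 \cdot 10^{-5}$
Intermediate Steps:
$g{\left(F,s \right)} = \frac{2 F}{-16 + s}$
$a{\left(b,m \right)} = 18 + 9 b - 9 b m$ ($a{\left(b,m \right)} = 18 - 9 \left(b m + \frac{2 b}{-16 + 14}\right) = 18 - 9 \left(b m + \frac{2 b}{-2}\right) = 18 - 9 \left(b m + 2 b \left(- \frac{1}{2}\right)\right) = 18 - 9 \left(b m - b\right) = 18 - 9 \left(- b + b m\right) = 18 - \left(- 9 b + 9 b m\right) = 18 + 9 b - 9 b m$)
$\frac{1}{a{\left(288,11 \right)}} = \frac{1}{18 + 9 \cdot 288 - 2592 \cdot 11} = \frac{1}{18 + 2592 - 28512} = \frac{1}{-25902} = - \frac{1}{25902}$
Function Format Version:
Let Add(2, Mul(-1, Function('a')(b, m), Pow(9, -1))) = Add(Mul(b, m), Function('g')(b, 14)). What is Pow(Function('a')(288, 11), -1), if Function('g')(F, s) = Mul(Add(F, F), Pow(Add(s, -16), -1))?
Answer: Rational(-1, 25902) ≈ -3.8607e-5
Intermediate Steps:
Function('g')(F, s) = Mul(2, F, Pow(Add(-16, s), -1)) (Function('g')(F, s) = Mul(Mul(2, F), Pow(Add(-16, s), -1)) = Mul(2, F, Pow(Add(-16, s), -1)))
Function('a')(b, m) = Add(18, Mul(9, b), Mul(-9, b, m)) (Function('a')(b, m) = Add(18, Mul(-9, Add(Mul(b, m), Mul(2, b, Pow(Add(-16, 14), -1))))) = Add(18, Mul(-9, Add(Mul(b, m), Mul(2, b, Pow(-2, -1))))) = Add(18, Mul(-9, Add(Mul(b, m), Mul(2, b, Rational(-1, 2))))) = Add(18, Mul(-9, Add(Mul(b, m), Mul(-1, b)))) = Add(18, Mul(-9, Add(Mul(-1, b), Mul(b, m)))) = Add(18, Add(Mul(9, b), Mul(-9, b, m))) = Add(18, Mul(9, b), Mul(-9, b, m)))
Pow(Function('a')(288, 11), -1) = Pow(Add(18, Mul(9, 288), Mul(-9, 288, 11)), -1) = Pow(Add(18, 2592, -28512), -1) = Pow(-25902, -1) = Rational(-1, 25902)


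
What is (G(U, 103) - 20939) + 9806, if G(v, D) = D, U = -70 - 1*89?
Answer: -11030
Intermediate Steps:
U = -159 (U = -70 - 89 = -159)
(G(U, 103) - 20939) + 9806 = (103 - 20939) + 9806 = -20836 + 9806 = -11030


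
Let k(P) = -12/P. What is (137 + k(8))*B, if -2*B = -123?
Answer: 33333/4 ≈ 8333.3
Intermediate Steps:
B = 123/2 (B = -1/2*(-123) = 123/2 ≈ 61.500)
(137 + k(8))*B = (137 - 12/8)*(123/2) = (137 - 12*1/8)*(123/2) = (137 - 3/2)*(123/2) = (271/2)*(123/2) = 33333/4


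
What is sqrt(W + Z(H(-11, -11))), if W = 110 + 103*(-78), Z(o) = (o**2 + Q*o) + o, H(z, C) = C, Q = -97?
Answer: I*sqrt(6747) ≈ 82.14*I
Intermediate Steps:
Z(o) = o**2 - 96*o (Z(o) = (o**2 - 97*o) + o = o**2 - 96*o)
W = -7924 (W = 110 - 8034 = -7924)
sqrt(W + Z(H(-11, -11))) = sqrt(-7924 - 11*(-96 - 11)) = sqrt(-7924 - 11*(-107)) = sqrt(-7924 + 1177) = sqrt(-6747) = I*sqrt(6747)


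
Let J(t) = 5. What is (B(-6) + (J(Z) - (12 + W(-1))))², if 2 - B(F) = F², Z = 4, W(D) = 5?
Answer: 2116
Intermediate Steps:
B(F) = 2 - F²
(B(-6) + (J(Z) - (12 + W(-1))))² = ((2 - 1*(-6)²) + (5 - (12 + 5)))² = ((2 - 1*36) + (5 - 1*17))² = ((2 - 36) + (5 - 17))² = (-34 - 12)² = (-46)² = 2116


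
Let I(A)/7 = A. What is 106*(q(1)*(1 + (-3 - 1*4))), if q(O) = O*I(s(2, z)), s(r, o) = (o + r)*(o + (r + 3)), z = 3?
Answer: -178080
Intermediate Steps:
s(r, o) = (o + r)*(3 + o + r) (s(r, o) = (o + r)*(o + (3 + r)) = (o + r)*(3 + o + r))
I(A) = 7*A
q(O) = 280*O (q(O) = O*(7*(3**2 + 2**2 + 3*3 + 3*2 + 2*3*2)) = O*(7*(9 + 4 + 9 + 6 + 12)) = O*(7*40) = O*280 = 280*O)
106*(q(1)*(1 + (-3 - 1*4))) = 106*((280*1)*(1 + (-3 - 1*4))) = 106*(280*(1 + (-3 - 4))) = 106*(280*(1 - 7)) = 106*(280*(-6)) = 106*(-1680) = -178080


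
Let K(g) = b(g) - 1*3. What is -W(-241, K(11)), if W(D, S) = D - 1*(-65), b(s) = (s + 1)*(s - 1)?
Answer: 176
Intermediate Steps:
b(s) = (1 + s)*(-1 + s)
K(g) = -4 + g**2 (K(g) = (-1 + g**2) - 1*3 = (-1 + g**2) - 3 = -4 + g**2)
W(D, S) = 65 + D (W(D, S) = D + 65 = 65 + D)
-W(-241, K(11)) = -(65 - 241) = -1*(-176) = 176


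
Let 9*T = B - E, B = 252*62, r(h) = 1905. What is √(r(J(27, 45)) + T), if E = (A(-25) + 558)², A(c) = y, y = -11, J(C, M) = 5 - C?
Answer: 2*I*√66610/3 ≈ 172.06*I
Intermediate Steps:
A(c) = -11
B = 15624
E = 299209 (E = (-11 + 558)² = 547² = 299209)
T = -283585/9 (T = (15624 - 1*299209)/9 = (15624 - 299209)/9 = (⅑)*(-283585) = -283585/9 ≈ -31509.)
√(r(J(27, 45)) + T) = √(1905 - 283585/9) = √(-266440/9) = 2*I*√66610/3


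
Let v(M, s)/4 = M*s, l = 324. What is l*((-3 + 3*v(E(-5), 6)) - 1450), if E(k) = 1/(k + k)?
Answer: -2365524/5 ≈ -4.7311e+5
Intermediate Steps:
E(k) = 1/(2*k)
v(M, s) = 4*M*s (v(M, s) = 4*(M*s) = 4*M*s)
l*((-3 + 3*v(E(-5), 6)) - 1450) = 324*((-3 + 3*(4*((1/2)/(-5))*6)) - 1450) = 324*((-3 + 3*(4*((1/2)*(-1/5))*6)) - 1450) = 324*((-3 + 3*(4*(-1/10)*6)) - 1450) = 324*((-3 + 3*(-12/5)) - 1450) = 324*((-3 - 36/5) - 1450) = 324*(-51/5 - 1450) = 324*(-7301/5) = -2365524/5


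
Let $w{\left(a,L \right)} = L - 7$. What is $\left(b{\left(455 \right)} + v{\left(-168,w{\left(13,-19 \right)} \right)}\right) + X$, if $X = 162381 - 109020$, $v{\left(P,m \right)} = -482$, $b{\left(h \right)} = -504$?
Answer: $52375$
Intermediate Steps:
$w{\left(a,L \right)} = -7 + L$ ($w{\left(a,L \right)} = L - 7 = -7 + L$)
$X = 53361$
$\left(b{\left(455 \right)} + v{\left(-168,w{\left(13,-19 \right)} \right)}\right) + X = \left(-504 - 482\right) + 53361 = -986 + 53361 = 52375$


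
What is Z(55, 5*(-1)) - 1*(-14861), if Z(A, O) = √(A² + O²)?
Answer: 14861 + 5*√122 ≈ 14916.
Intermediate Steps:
Z(55, 5*(-1)) - 1*(-14861) = √(55² + (5*(-1))²) - 1*(-14861) = √(3025 + (-5)²) + 14861 = √(3025 + 25) + 14861 = √3050 + 14861 = 5*√122 + 14861 = 14861 + 5*√122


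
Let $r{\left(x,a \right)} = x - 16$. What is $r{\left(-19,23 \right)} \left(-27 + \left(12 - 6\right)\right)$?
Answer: $735$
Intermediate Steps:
$r{\left(x,a \right)} = -16 + x$
$r{\left(-19,23 \right)} \left(-27 + \left(12 - 6\right)\right) = \left(-16 - 19\right) \left(-27 + \left(12 - 6\right)\right) = - 35 \left(-27 + \left(12 - 6\right)\right) = - 35 \left(-27 + 6\right) = \left(-35\right) \left(-21\right) = 735$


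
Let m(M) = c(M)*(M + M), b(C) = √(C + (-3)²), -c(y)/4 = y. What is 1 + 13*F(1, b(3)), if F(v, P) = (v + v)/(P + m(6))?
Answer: 6287/6911 - 13*√3/20733 ≈ 0.90862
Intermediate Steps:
c(y) = -4*y
b(C) = √(9 + C) (b(C) = √(C + 9) = √(9 + C))
m(M) = -8*M² (m(M) = (-4*M)*(M + M) = (-4*M)*(2*M) = -8*M²)
F(v, P) = 2*v/(-288 + P) (F(v, P) = (v + v)/(P - 8*6²) = (2*v)/(P - 8*36) = (2*v)/(P - 288) = (2*v)/(-288 + P) = 2*v/(-288 + P))
1 + 13*F(1, b(3)) = 1 + 13*(2*1/(-288 + √(9 + 3))) = 1 + 13*(2*1/(-288 + √12)) = 1 + 13*(2*1/(-288 + 2*√3)) = 1 + 13*(2/(-288 + 2*√3)) = 1 + 26/(-288 + 2*√3)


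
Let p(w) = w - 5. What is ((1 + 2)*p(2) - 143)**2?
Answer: 23104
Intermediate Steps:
p(w) = -5 + w
((1 + 2)*p(2) - 143)**2 = ((1 + 2)*(-5 + 2) - 143)**2 = (3*(-3) - 143)**2 = (-9 - 143)**2 = (-152)**2 = 23104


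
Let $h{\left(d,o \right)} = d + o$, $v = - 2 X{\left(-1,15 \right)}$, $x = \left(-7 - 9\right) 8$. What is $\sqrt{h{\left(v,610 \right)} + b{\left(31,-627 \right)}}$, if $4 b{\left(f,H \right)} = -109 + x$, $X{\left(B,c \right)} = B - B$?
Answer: $\frac{\sqrt{2203}}{2} \approx 23.468$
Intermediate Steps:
$X{\left(B,c \right)} = 0$
$x = -128$ ($x = \left(-16\right) 8 = -128$)
$v = 0$ ($v = \left(-2\right) 0 = 0$)
$b{\left(f,H \right)} = - \frac{237}{4}$ ($b{\left(f,H \right)} = \frac{-109 - 128}{4} = \frac{1}{4} \left(-237\right) = - \frac{237}{4}$)
$\sqrt{h{\left(v,610 \right)} + b{\left(31,-627 \right)}} = \sqrt{\left(0 + 610\right) - \frac{237}{4}} = \sqrt{610 - \frac{237}{4}} = \sqrt{\frac{2203}{4}} = \frac{\sqrt{2203}}{2}$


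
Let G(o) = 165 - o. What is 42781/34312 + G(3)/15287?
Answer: 659551691/524527544 ≈ 1.2574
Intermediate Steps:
42781/34312 + G(3)/15287 = 42781/34312 + (165 - 1*3)/15287 = 42781*(1/34312) + (165 - 3)*(1/15287) = 42781/34312 + 162*(1/15287) = 42781/34312 + 162/15287 = 659551691/524527544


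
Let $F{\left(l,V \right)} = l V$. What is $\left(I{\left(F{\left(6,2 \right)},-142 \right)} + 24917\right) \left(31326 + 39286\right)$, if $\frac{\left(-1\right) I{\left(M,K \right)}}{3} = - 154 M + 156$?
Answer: $2117865716$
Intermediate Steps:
$F{\left(l,V \right)} = V l$
$I{\left(M,K \right)} = -468 + 462 M$ ($I{\left(M,K \right)} = - 3 \left(- 154 M + 156\right) = - 3 \left(156 - 154 M\right) = -468 + 462 M$)
$\left(I{\left(F{\left(6,2 \right)},-142 \right)} + 24917\right) \left(31326 + 39286\right) = \left(\left(-468 + 462 \cdot 2 \cdot 6\right) + 24917\right) \left(31326 + 39286\right) = \left(\left(-468 + 462 \cdot 12\right) + 24917\right) 70612 = \left(\left(-468 + 5544\right) + 24917\right) 70612 = \left(5076 + 24917\right) 70612 = 29993 \cdot 70612 = 2117865716$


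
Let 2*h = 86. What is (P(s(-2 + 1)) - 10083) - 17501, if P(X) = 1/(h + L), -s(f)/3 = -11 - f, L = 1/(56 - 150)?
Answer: -111466850/4041 ≈ -27584.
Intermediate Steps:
h = 43 (h = (½)*86 = 43)
L = -1/94 (L = 1/(-94) = -1/94 ≈ -0.010638)
s(f) = 33 + 3*f (s(f) = -3*(-11 - f) = 33 + 3*f)
P(X) = 94/4041 (P(X) = 1/(43 - 1/94) = 1/(4041/94) = 94/4041)
(P(s(-2 + 1)) - 10083) - 17501 = (94/4041 - 10083) - 17501 = -40745309/4041 - 17501 = -111466850/4041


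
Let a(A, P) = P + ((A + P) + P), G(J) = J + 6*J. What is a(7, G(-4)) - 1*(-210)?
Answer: 133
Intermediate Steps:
G(J) = 7*J
a(A, P) = A + 3*P (a(A, P) = P + (A + 2*P) = A + 3*P)
a(7, G(-4)) - 1*(-210) = (7 + 3*(7*(-4))) - 1*(-210) = (7 + 3*(-28)) + 210 = (7 - 84) + 210 = -77 + 210 = 133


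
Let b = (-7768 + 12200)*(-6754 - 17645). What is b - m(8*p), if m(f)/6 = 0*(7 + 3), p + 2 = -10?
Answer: -108136368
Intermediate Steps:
p = -12 (p = -2 - 10 = -12)
b = -108136368 (b = 4432*(-24399) = -108136368)
m(f) = 0 (m(f) = 6*(0*(7 + 3)) = 6*(0*10) = 6*0 = 0)
b - m(8*p) = -108136368 - 1*0 = -108136368 + 0 = -108136368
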